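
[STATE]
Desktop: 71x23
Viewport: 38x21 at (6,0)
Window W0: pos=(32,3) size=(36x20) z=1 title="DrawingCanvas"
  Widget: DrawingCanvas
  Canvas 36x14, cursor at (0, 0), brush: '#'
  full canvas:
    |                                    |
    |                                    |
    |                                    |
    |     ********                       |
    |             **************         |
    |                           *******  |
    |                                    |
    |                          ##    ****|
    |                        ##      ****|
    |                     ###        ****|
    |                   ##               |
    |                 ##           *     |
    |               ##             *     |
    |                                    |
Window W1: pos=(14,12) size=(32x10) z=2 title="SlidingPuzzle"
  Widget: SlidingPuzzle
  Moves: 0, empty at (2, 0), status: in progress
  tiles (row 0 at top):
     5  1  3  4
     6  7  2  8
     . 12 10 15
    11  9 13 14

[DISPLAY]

                                      
                                      
                                      
                          ┏━━━━━━━━━━━
                          ┃ DrawingCan
                          ┠───────────
                          ┃+          
                          ┃           
                          ┃           
                          ┃     ******
                          ┃           
                          ┃           
        ┏━━━━━━━━━━━━━━━━━━━━━━━━━━━━━
        ┃ SlidingPuzzle               
        ┠─────────────────────────────
        ┃┌────┬────┬────┬────┐        
        ┃│  5 │  1 │  3 │  4 │        
        ┃├────┼────┼────┼────┤        
        ┃│  6 │  7 │  2 │  8 │        
        ┃├────┼────┼────┼────┤        
        ┃│    │ 12 │ 10 │ 15 │        


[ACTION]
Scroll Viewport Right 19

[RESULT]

                                      
                                      
                                      
       ┏━━━━━━━━━━━━━━━━━━━━━━━━━━━━━━
       ┃ DrawingCanvas                
       ┠──────────────────────────────
       ┃+                             
       ┃                              
       ┃                              
       ┃     ********                 
       ┃             **************   
       ┃                           ***
━━━━━━━━━━━━━━━━━━━━┓                 
zzle                ┃             ##  
────────────────────┨           ##    
┬────┬────┐         ┃        ###      
│  3 │  4 │         ┃      ##         
┼────┼────┤         ┃    ##           
│  2 │  8 │         ┃  ##             
┼────┼────┤         ┃                 
│ 10 │ 15 │         ┃                 


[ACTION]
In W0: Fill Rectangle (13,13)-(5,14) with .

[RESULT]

                                      
                                      
                                      
       ┏━━━━━━━━━━━━━━━━━━━━━━━━━━━━━━
       ┃ DrawingCanvas                
       ┠──────────────────────────────
       ┃+                             
       ┃                              
       ┃                              
       ┃     ********                 
       ┃             **************   
       ┃             ..            ***
━━━━━━━━━━━━━━━━━━━━┓..               
zzle                ┃..           ##  
────────────────────┨..         ##    
┬────┬────┐         ┃..      ###      
│  3 │  4 │         ┃..    ##         
┼────┼────┤         ┃..  ##           
│  2 │  8 │         ┃..##             
┼────┼────┤         ┃..               
│ 10 │ 15 │         ┃                 


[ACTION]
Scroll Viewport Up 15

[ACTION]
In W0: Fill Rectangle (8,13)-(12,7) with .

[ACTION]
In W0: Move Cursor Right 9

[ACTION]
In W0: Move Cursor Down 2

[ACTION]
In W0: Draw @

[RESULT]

                                      
                                      
                                      
       ┏━━━━━━━━━━━━━━━━━━━━━━━━━━━━━━
       ┃ DrawingCanvas                
       ┠──────────────────────────────
       ┃                              
       ┃                              
       ┃         @                    
       ┃     ********                 
       ┃             **************   
       ┃             ..            ***
━━━━━━━━━━━━━━━━━━━━┓..               
zzle                ┃..           ##  
────────────────────┨..         ##    
┬────┬────┐         ┃..      ###      
│  3 │  4 │         ┃..    ##         
┼────┼────┤         ┃..  ##           
│  2 │  8 │         ┃..##             
┼────┼────┤         ┃..               
│ 10 │ 15 │         ┃                 


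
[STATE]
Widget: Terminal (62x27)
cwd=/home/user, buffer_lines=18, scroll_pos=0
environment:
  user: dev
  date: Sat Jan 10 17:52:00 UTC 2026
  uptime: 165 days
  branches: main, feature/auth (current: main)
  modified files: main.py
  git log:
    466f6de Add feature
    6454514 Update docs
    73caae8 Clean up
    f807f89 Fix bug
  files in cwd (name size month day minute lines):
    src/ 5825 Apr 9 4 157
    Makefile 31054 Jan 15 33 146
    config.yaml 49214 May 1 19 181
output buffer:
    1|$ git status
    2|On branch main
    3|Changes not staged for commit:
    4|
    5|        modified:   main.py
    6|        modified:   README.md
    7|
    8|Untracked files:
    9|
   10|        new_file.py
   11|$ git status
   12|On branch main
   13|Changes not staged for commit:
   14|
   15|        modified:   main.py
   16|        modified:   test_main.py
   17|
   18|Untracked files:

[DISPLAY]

$ git status                                                  
On branch main                                                
Changes not staged for commit:                                
                                                              
        modified:   main.py                                   
        modified:   README.md                                 
                                                              
Untracked files:                                              
                                                              
        new_file.py                                           
$ git status                                                  
On branch main                                                
Changes not staged for commit:                                
                                                              
        modified:   main.py                                   
        modified:   test_main.py                              
                                                              
Untracked files:                                              
$ █                                                           
                                                              
                                                              
                                                              
                                                              
                                                              
                                                              
                                                              
                                                              


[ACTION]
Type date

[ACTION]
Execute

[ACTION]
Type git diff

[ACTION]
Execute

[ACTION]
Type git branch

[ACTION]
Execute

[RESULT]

        modified:   main.py                                   
        modified:   README.md                                 
                                                              
Untracked files:                                              
                                                              
        new_file.py                                           
$ git status                                                  
On branch main                                                
Changes not staged for commit:                                
                                                              
        modified:   main.py                                   
        modified:   test_main.py                              
                                                              
Untracked files:                                              
$ date                                                        
Sat Jan 10 17:52:00 UTC 2026                                  
$ git diff                                                    
diff --git a/main.py b/main.py                                
--- a/main.py                                                 
+++ b/main.py                                                 
@@ -1,3 +1,4 @@                                               
+# updated                                                    
 import sys                                                   
$ git branch                                                  
* main                                                        
  feature/auth                                                
$ █                                                           


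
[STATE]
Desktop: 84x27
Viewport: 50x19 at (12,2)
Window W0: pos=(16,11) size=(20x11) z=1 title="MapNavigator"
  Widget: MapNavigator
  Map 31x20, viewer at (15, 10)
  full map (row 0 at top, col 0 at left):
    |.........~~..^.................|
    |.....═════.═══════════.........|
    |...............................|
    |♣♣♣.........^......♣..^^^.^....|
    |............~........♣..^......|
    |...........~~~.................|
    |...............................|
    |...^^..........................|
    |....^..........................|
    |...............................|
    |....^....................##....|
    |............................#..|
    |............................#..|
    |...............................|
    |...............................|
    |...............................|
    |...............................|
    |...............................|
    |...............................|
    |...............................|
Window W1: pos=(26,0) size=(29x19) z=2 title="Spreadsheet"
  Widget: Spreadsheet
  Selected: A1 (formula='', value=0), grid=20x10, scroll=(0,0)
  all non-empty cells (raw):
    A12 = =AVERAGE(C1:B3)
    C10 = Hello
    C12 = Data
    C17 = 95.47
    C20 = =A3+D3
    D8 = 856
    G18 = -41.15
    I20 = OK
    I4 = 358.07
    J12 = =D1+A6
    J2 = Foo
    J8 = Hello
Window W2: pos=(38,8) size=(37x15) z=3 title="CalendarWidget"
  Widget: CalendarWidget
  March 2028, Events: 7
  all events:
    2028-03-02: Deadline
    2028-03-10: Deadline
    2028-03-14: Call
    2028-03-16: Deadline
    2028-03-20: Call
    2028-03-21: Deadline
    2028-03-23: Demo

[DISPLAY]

              ┠───────────────────────────┨       
              ┃A1:                        ┃       
              ┃       A       B       C   ┃       
              ┃---------------------------┃       
              ┃  1      [0]       0       ┃       
              ┃  2        0       0       ┃       
              ┃  3        ┏━━━━━━━━━━━━━━━━━━━━━━━
              ┃  4        ┃ CalendarWidget        
              ┃  5        ┠───────────────────────
    ┏━━━━━━━━━┃  6        ┃             March 2028
    ┃ MapNavig┃  7        ┃Mo Tu We Th Fr Sa Su   
    ┠─────────┃  8        ┃       1  2*  3  4  5  
    ┃.........┃  9        ┃ 6  7  8  9 10* 11 12  
    ┃.........┃ 10        ┃13 14* 15 16* 17 18 19 
    ┃.........┃ 11        ┃20* 21* 22 23* 24 25 26
    ┃.........┃ 12        ┃27 28 29 30 31         
    ┃.........┗━━━━━━━━━━━┃                       
    ┃..................┃  ┃                       
    ┃..................┃  ┃                       


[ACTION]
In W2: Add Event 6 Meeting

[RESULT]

              ┠───────────────────────────┨       
              ┃A1:                        ┃       
              ┃       A       B       C   ┃       
              ┃---------------------------┃       
              ┃  1      [0]       0       ┃       
              ┃  2        0       0       ┃       
              ┃  3        ┏━━━━━━━━━━━━━━━━━━━━━━━
              ┃  4        ┃ CalendarWidget        
              ┃  5        ┠───────────────────────
    ┏━━━━━━━━━┃  6        ┃             March 2028
    ┃ MapNavig┃  7        ┃Mo Tu We Th Fr Sa Su   
    ┠─────────┃  8        ┃       1  2*  3  4  5  
    ┃.........┃  9        ┃ 6*  7  8  9 10* 11 12 
    ┃.........┃ 10        ┃13 14* 15 16* 17 18 19 
    ┃.........┃ 11        ┃20* 21* 22 23* 24 25 26
    ┃.........┃ 12        ┃27 28 29 30 31         
    ┃.........┗━━━━━━━━━━━┃                       
    ┃..................┃  ┃                       
    ┃..................┃  ┃                       


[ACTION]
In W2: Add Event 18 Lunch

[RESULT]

              ┠───────────────────────────┨       
              ┃A1:                        ┃       
              ┃       A       B       C   ┃       
              ┃---------------------------┃       
              ┃  1      [0]       0       ┃       
              ┃  2        0       0       ┃       
              ┃  3        ┏━━━━━━━━━━━━━━━━━━━━━━━
              ┃  4        ┃ CalendarWidget        
              ┃  5        ┠───────────────────────
    ┏━━━━━━━━━┃  6        ┃             March 2028
    ┃ MapNavig┃  7        ┃Mo Tu We Th Fr Sa Su   
    ┠─────────┃  8        ┃       1  2*  3  4  5  
    ┃.........┃  9        ┃ 6*  7  8  9 10* 11 12 
    ┃.........┃ 10        ┃13 14* 15 16* 17 18* 19
    ┃.........┃ 11        ┃20* 21* 22 23* 24 25 26
    ┃.........┃ 12        ┃27 28 29 30 31         
    ┃.........┗━━━━━━━━━━━┃                       
    ┃..................┃  ┃                       
    ┃..................┃  ┃                       


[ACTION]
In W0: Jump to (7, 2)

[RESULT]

              ┠───────────────────────────┨       
              ┃A1:                        ┃       
              ┃       A       B       C   ┃       
              ┃---------------------------┃       
              ┃  1      [0]       0       ┃       
              ┃  2        0       0       ┃       
              ┃  3        ┏━━━━━━━━━━━━━━━━━━━━━━━
              ┃  4        ┃ CalendarWidget        
              ┃  5        ┠───────────────────────
    ┏━━━━━━━━━┃  6        ┃             March 2028
    ┃ MapNavig┃  7        ┃Mo Tu We Th Fr Sa Su   
    ┠─────────┃  8        ┃       1  2*  3  4  5  
    ┃         ┃  9        ┃ 6*  7  8  9 10* 11 12 
    ┃  .......┃ 10        ┃13 14* 15 16* 17 18* 19
    ┃  .....══┃ 11        ┃20* 21* 22 23* 24 25 26
    ┃  .......┃ 12        ┃27 28 29 30 31         
    ┃  ♣♣♣....┗━━━━━━━━━━━┃                       
    ┃  ............~...┃  ┃                       
    ┃  ...........~~~..┃  ┃                       


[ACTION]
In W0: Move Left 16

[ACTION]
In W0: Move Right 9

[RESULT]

              ┠───────────────────────────┨       
              ┃A1:                        ┃       
              ┃       A       B       C   ┃       
              ┃---------------------------┃       
              ┃  1      [0]       0       ┃       
              ┃  2        0       0       ┃       
              ┃  3        ┏━━━━━━━━━━━━━━━━━━━━━━━
              ┃  4        ┃ CalendarWidget        
              ┃  5        ┠───────────────────────
    ┏━━━━━━━━━┃  6        ┃             March 2028
    ┃ MapNavig┃  7        ┃Mo Tu We Th Fr Sa Su   
    ┠─────────┃  8        ┃       1  2*  3  4  5  
    ┃         ┃  9        ┃ 6*  7  8  9 10* 11 12 
    ┃.........┃ 10        ┃13 14* 15 16* 17 18* 19
    ┃.....════┃ 11        ┃20* 21* 22 23* 24 25 26
    ┃.........┃ 12        ┃27 28 29 30 31         
    ┃♣♣♣......┗━━━━━━━━━━━┃                       
    ┃............~.....┃  ┃                       
    ┃...........~~~....┃  ┃                       


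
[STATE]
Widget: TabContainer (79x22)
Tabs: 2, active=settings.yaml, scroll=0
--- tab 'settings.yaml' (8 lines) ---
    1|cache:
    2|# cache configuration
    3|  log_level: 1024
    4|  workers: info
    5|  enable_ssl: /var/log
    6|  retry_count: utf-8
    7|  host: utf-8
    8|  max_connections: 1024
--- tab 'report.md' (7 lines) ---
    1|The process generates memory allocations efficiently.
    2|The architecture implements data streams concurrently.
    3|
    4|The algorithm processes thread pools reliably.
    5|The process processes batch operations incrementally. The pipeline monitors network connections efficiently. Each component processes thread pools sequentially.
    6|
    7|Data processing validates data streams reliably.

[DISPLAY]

[settings.yaml]│ report.md                                                     
───────────────────────────────────────────────────────────────────────────────
cache:                                                                         
# cache configuration                                                          
  log_level: 1024                                                              
  workers: info                                                                
  enable_ssl: /var/log                                                         
  retry_count: utf-8                                                           
  host: utf-8                                                                  
  max_connections: 1024                                                        
                                                                               
                                                                               
                                                                               
                                                                               
                                                                               
                                                                               
                                                                               
                                                                               
                                                                               
                                                                               
                                                                               
                                                                               


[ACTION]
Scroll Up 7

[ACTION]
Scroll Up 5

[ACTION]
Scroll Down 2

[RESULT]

[settings.yaml]│ report.md                                                     
───────────────────────────────────────────────────────────────────────────────
  log_level: 1024                                                              
  workers: info                                                                
  enable_ssl: /var/log                                                         
  retry_count: utf-8                                                           
  host: utf-8                                                                  
  max_connections: 1024                                                        
                                                                               
                                                                               
                                                                               
                                                                               
                                                                               
                                                                               
                                                                               
                                                                               
                                                                               
                                                                               
                                                                               
                                                                               
                                                                               
                                                                               


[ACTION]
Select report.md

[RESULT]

 settings.yaml │[report.md]                                                    
───────────────────────────────────────────────────────────────────────────────
The process generates memory allocations efficiently.                          
The architecture implements data streams concurrently.                         
                                                                               
The algorithm processes thread pools reliably.                                 
The process processes batch operations incrementally. The pipeline monitors net
                                                                               
Data processing validates data streams reliably.                               
                                                                               
                                                                               
                                                                               
                                                                               
                                                                               
                                                                               
                                                                               
                                                                               
                                                                               
                                                                               
                                                                               
                                                                               
                                                                               


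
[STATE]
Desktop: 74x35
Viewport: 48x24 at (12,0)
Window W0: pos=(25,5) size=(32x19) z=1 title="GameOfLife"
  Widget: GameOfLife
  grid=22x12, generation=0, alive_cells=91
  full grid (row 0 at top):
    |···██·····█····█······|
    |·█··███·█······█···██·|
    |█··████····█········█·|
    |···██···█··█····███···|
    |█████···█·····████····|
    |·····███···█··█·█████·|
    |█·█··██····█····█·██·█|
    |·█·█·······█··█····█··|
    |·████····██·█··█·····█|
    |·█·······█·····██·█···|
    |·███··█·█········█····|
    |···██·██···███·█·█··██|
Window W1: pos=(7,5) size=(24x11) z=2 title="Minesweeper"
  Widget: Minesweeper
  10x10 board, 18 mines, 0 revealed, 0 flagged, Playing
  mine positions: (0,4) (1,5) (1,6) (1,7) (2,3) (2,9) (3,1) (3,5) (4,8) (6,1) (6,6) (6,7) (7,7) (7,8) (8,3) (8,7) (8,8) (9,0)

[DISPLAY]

                                                
                                                
                                                
                                                
                                                
━━━━━━━━━━━━━━━━━━┓━━━━━━━━━━━━━━━━━━━━━━━━━┓   
esweeper          ┃OfLife                   ┃   
──────────────────┨─────────────────────────┨   
■■■■■■            ┃0                        ┃   
■■■■■■            ┃·····█····█······        ┃   
■■■■■■            ┃██·█······█···██·        ┃   
■■■■■■            ┃██····█········█·        ┃   
■■■■■■            ┃···█··█····███···        ┃   
■■■■■■            ┃···█·····████····        ┃   
■■■■■■            ┃███···█··█·█████·        ┃   
━━━━━━━━━━━━━━━━━━┛██····█····█·██·█        ┃   
             ┃·█·█·······█··█····█··        ┃   
             ┃·████····██·█··█·····█        ┃   
             ┃·█·······█·····██·█···        ┃   
             ┃·███··█·█········█····        ┃   
             ┃···██·██···███·█·█··██        ┃   
             ┃                              ┃   
             ┃                              ┃   
             ┗━━━━━━━━━━━━━━━━━━━━━━━━━━━━━━┛   


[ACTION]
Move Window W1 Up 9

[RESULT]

━━━━━━━━━━━━━━━━━━┓                             
esweeper          ┃                             
──────────────────┨                             
■■■■■■            ┃                             
■■■■■■            ┃                             
■■■■■■            ┃━━━━━━━━━━━━━━━━━━━━━━━━━┓   
■■■■■■            ┃OfLife                   ┃   
■■■■■■            ┃─────────────────────────┨   
■■■■■■            ┃0                        ┃   
■■■■■■            ┃·····█····█······        ┃   
━━━━━━━━━━━━━━━━━━┛██·█······█···██·        ┃   
             ┃█··████····█········█·        ┃   
             ┃···██···█··█····███···        ┃   
             ┃█████···█·····████····        ┃   
             ┃·····███···█··█·█████·        ┃   
             ┃█·█··██····█····█·██·█        ┃   
             ┃·█·█·······█··█····█··        ┃   
             ┃·████····██·█··█·····█        ┃   
             ┃·█·······█·····██·█···        ┃   
             ┃·███··█·█········█····        ┃   
             ┃···██·██···███·█·█··██        ┃   
             ┃                              ┃   
             ┃                              ┃   
             ┗━━━━━━━━━━━━━━━━━━━━━━━━━━━━━━┛   


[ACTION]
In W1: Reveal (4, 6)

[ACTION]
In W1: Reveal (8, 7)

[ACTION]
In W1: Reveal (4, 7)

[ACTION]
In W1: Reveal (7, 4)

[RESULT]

━━━━━━━━━━━━━━━━━━┓                             
esweeper          ┃                             
──────────────────┨                             
✹■■■■■            ┃                             
■✹✹✹■■            ┃                             
■■■■■✹            ┃━━━━━━━━━━━━━━━━━━━━━━━━━┓   
■✹■■■■            ┃OfLife                   ┃   
■■1■✹■            ┃─────────────────────────┨   
■■■■■■            ┃0                        ┃   
■■✹✹■■            ┃·····█····█······        ┃   
━━━━━━━━━━━━━━━━━━┛██·█······█···██·        ┃   
             ┃█··████····█········█·        ┃   
             ┃···██···█··█····███···        ┃   
             ┃█████···█·····████····        ┃   
             ┃·····███···█··█·█████·        ┃   
             ┃█·█··██····█····█·██·█        ┃   
             ┃·█·█·······█··█····█··        ┃   
             ┃·████····██·█··█·····█        ┃   
             ┃·█·······█·····██·█···        ┃   
             ┃·███··█·█········█····        ┃   
             ┃···██·██···███·█·█··██        ┃   
             ┃                              ┃   
             ┃                              ┃   
             ┗━━━━━━━━━━━━━━━━━━━━━━━━━━━━━━┛   


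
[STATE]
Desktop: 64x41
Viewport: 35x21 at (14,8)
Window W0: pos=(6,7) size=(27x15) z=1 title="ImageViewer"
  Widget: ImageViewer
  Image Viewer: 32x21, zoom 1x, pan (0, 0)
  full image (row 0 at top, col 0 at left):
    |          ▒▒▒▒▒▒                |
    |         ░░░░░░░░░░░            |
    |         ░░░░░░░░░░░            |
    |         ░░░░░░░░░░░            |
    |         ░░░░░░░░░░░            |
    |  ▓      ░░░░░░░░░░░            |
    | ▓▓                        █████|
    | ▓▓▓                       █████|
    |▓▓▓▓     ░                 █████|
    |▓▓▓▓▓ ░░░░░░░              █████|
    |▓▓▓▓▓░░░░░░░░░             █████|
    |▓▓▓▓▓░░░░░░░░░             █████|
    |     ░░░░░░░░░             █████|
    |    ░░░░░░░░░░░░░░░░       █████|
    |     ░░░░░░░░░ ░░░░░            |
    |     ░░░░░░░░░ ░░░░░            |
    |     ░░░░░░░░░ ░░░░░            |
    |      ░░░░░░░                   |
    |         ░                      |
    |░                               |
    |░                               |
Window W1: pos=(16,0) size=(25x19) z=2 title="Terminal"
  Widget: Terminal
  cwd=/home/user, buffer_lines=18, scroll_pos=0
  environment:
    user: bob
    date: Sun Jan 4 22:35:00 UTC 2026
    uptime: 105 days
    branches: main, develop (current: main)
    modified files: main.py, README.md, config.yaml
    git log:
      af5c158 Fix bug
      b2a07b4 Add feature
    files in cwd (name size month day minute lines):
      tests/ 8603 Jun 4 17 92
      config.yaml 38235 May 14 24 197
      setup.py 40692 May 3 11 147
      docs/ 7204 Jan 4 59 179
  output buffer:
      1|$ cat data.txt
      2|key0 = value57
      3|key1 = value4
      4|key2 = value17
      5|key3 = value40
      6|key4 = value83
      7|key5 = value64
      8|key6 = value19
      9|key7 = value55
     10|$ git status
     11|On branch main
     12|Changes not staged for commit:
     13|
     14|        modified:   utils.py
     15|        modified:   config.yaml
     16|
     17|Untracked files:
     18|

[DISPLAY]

ie┃key4 = value83         ┃        
──┃key5 = value64         ┃        
  ┃key6 = value19         ┃        
  ┃key7 = value55         ┃        
  ┃$ git status           ┃        
  ┃On branch main         ┃        
  ┃Changes not staged for ┃        
  ┃                       ┃        
  ┃        modified:   uti┃        
  ┃        modified:   con┃        
  ┗━━━━━━━━━━━━━━━━━━━━━━━┛        
░░░░░░            ┃                
░░░░░░░           ┃                
━━━━━━━━━━━━━━━━━━┛                
                                   
                                   
                                   
                                   
                                   
                                   
                                   


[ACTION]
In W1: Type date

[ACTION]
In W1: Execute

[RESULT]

ie┃Changes not staged for ┃        
──┃                       ┃        
  ┃        modified:   uti┃        
  ┃        modified:   con┃        
  ┃                       ┃        
  ┃Untracked files:       ┃        
  ┃                       ┃        
  ┃$ date                 ┃        
  ┃Sun Jan 4 22:35:00 UTC ┃        
  ┃$ █                    ┃        
  ┗━━━━━━━━━━━━━━━━━━━━━━━┛        
░░░░░░            ┃                
░░░░░░░           ┃                
━━━━━━━━━━━━━━━━━━┛                
                                   
                                   
                                   
                                   
                                   
                                   
                                   


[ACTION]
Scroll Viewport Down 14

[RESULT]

░░░░░░░           ┃                
━━━━━━━━━━━━━━━━━━┛                
                                   
                                   
                                   
                                   
                                   
                                   
                                   
                                   
                                   
                                   
                                   
                                   
                                   
                                   
                                   
                                   
                                   
                                   
                                   


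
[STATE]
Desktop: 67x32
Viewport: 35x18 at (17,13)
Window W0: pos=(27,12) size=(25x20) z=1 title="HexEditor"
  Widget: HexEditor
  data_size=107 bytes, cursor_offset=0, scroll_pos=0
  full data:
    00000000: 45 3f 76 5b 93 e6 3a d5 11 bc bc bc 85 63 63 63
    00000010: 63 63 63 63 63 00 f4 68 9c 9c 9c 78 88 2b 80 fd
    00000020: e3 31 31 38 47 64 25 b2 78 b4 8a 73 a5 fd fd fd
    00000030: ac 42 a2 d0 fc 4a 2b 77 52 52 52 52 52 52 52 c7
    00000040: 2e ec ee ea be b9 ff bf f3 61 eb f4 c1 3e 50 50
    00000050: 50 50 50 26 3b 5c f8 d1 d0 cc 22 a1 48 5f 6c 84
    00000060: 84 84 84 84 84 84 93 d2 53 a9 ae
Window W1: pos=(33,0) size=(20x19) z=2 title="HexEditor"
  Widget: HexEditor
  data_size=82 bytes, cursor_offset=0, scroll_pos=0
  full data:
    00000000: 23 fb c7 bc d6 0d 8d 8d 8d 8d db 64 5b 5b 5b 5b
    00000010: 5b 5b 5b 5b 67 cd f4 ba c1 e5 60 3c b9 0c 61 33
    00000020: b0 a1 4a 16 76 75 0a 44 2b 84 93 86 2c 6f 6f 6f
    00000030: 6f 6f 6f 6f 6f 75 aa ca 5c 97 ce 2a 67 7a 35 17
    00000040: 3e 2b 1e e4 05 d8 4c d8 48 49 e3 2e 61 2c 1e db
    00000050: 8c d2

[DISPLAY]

          ┃ HexE┃                  
          ┠─────┃                  
          ┃00000┃                  
          ┃00000┃                  
          ┃00000┃                  
          ┃00000┗━━━━━━━━━━━━━━━━━━
          ┃00000040  2e ec ee ea b┃
          ┃00000050  50 50 50 26 3┃
          ┃00000060  84 84 84 84 8┃
          ┃                       ┃
          ┃                       ┃
          ┃                       ┃
          ┃                       ┃
          ┃                       ┃
          ┃                       ┃
          ┃                       ┃
          ┃                       ┃
          ┃                       ┃


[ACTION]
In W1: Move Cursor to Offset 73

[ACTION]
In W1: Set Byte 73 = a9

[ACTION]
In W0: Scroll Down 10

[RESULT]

          ┃ HexE┃                  
          ┠─────┃                  
          ┃00000┃                  
          ┃     ┃                  
          ┃     ┃                  
          ┃     ┗━━━━━━━━━━━━━━━━━━
          ┃                       ┃
          ┃                       ┃
          ┃                       ┃
          ┃                       ┃
          ┃                       ┃
          ┃                       ┃
          ┃                       ┃
          ┃                       ┃
          ┃                       ┃
          ┃                       ┃
          ┃                       ┃
          ┃                       ┃


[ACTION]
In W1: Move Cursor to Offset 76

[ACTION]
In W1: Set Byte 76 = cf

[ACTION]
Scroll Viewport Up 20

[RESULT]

                ┏━━━━━━━━━━━━━━━━━━
                ┃ HexEditor        
                ┠──────────────────
                ┃00000000  23 fb c7
                ┃00000010  5b 5b 5b
                ┃00000020  b0 a1 4a
                ┃00000030  6f 6f 6f
                ┃00000040  3e 2b 1e
                ┃00000050  8c d2   
                ┃                  
                ┃                  
                ┃                  
          ┏━━━━━┃                  
          ┃ HexE┃                  
          ┠─────┃                  
          ┃00000┃                  
          ┃     ┃                  
          ┃     ┃                  
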